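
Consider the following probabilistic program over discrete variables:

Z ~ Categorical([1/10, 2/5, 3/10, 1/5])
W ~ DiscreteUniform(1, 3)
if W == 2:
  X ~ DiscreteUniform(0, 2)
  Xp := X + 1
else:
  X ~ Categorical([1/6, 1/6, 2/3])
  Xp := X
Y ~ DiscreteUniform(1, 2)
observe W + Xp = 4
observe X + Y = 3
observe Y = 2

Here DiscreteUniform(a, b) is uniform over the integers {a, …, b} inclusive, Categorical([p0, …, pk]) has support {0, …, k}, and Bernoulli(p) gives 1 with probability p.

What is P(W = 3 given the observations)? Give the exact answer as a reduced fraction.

Enumerate traces; 8 have nonzero weight after conditioning:
  (Z=0, W=2, X=1, Y=2) weight 1/180
  (Z=0, W=3, X=1, Y=2) weight 1/360
  (Z=1, W=2, X=1, Y=2) weight 1/45
  (Z=1, W=3, X=1, Y=2) weight 1/90
  (Z=2, W=2, X=1, Y=2) weight 1/60
  (Z=2, W=3, X=1, Y=2) weight 1/120
  (Z=3, W=2, X=1, Y=2) weight 1/90
  (Z=3, W=3, X=1, Y=2) weight 1/180
Group by W:
  weight(W=2) = 1/18
  weight(W=3) = 1/36
Total weight = 1/18 + 1/36 = 1/12
P(W=2 | obs) = 1/18 / 1/12 = 2/3
P(W=3 | obs) = 1/36 / 1/12 = 1/3

P(W = 3 | obs) = 1/3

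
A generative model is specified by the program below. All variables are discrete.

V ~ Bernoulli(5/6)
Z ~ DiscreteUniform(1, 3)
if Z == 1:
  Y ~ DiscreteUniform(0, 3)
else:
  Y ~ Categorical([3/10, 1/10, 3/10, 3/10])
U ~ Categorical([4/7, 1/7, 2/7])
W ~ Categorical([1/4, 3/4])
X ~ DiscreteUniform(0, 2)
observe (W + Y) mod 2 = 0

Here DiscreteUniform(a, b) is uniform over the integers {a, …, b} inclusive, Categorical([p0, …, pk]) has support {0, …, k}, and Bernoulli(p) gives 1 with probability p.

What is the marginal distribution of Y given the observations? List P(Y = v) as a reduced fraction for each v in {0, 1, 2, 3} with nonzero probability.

Enumerate traces; 216 have nonzero weight after conditioning:
  (V=0, Z=1, Y=0, U=0, W=0, X=0) weight 1/1512
  (V=0, Z=1, Y=0, U=0, W=0, X=1) weight 1/1512
  (V=0, Z=1, Y=0, U=0, W=0, X=2) weight 1/1512
  (V=0, Z=1, Y=0, U=1, W=0, X=0) weight 1/6048
  (V=0, Z=1, Y=0, U=1, W=0, X=1) weight 1/6048
  (V=0, Z=1, Y=0, U=1, W=0, X=2) weight 1/6048
  (V=0, Z=1, Y=0, U=2, W=0, X=0) weight 1/3024
  (V=0, Z=1, Y=0, U=2, W=0, X=1) weight 1/3024
  (V=0, Z=1, Y=1, U=0, W=1, X=0) weight 1/504
  (V=0, Z=1, Y=2, U=0, W=0, X=0) weight 1/1512
  … 206 more
Group by Y:
  weight(Y=0) = 17/240
  weight(Y=1) = 9/80
  weight(Y=2) = 17/240
  weight(Y=3) = 17/80
Total weight = 17/240 + 9/80 + 17/240 + 17/80 = 7/15
P(Y=0 | obs) = 17/240 / 7/15 = 17/112
P(Y=1 | obs) = 9/80 / 7/15 = 27/112
P(Y=2 | obs) = 17/240 / 7/15 = 17/112
P(Y=3 | obs) = 17/80 / 7/15 = 51/112

P(Y=0) = 17/112, P(Y=1) = 27/112, P(Y=2) = 17/112, P(Y=3) = 51/112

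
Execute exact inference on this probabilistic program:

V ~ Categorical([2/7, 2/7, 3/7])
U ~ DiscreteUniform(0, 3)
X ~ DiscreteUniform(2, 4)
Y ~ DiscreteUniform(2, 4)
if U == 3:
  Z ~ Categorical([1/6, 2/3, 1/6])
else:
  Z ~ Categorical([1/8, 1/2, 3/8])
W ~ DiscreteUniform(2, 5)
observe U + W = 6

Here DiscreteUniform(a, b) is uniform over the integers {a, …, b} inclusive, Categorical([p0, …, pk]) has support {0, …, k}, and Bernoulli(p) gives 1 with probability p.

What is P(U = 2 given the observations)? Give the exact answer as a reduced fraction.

Enumerate traces; 243 have nonzero weight after conditioning:
  (V=0, U=1, X=2, Y=2, Z=0, W=5) weight 1/4032
  (V=0, U=1, X=2, Y=2, Z=1, W=5) weight 1/1008
  (V=0, U=1, X=2, Y=2, Z=2, W=5) weight 1/1344
  (V=0, U=1, X=2, Y=3, Z=0, W=5) weight 1/4032
  (V=0, U=1, X=2, Y=3, Z=1, W=5) weight 1/1008
  (V=0, U=1, X=2, Y=3, Z=2, W=5) weight 1/1344
  (V=0, U=1, X=2, Y=4, Z=0, W=5) weight 1/4032
  (V=0, U=1, X=2, Y=4, Z=1, W=5) weight 1/1008
  (V=0, U=2, X=2, Y=2, Z=0, W=4) weight 1/4032
  (V=0, U=3, X=2, Y=2, Z=0, W=3) weight 1/3024
  … 233 more
Group by U:
  weight(U=1) = 1/16
  weight(U=2) = 1/16
  weight(U=3) = 1/16
Total weight = 1/16 + 1/16 + 1/16 = 3/16
P(U=1 | obs) = 1/16 / 3/16 = 1/3
P(U=2 | obs) = 1/16 / 3/16 = 1/3
P(U=3 | obs) = 1/16 / 3/16 = 1/3

P(U = 2 | obs) = 1/3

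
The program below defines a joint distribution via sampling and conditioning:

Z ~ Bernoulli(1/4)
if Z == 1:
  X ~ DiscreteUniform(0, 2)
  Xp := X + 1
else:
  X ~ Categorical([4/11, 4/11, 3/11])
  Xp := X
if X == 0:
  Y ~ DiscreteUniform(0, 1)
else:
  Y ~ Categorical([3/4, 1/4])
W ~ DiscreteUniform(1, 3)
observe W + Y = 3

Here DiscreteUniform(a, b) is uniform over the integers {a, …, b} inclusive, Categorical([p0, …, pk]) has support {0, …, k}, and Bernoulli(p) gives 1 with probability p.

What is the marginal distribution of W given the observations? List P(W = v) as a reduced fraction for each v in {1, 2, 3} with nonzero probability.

Enumerate traces; 12 have nonzero weight after conditioning:
  (Z=0, X=0, Y=0, W=3) weight 1/22
  (Z=0, X=0, Y=1, W=2) weight 1/22
  (Z=0, X=1, Y=0, W=3) weight 3/44
  (Z=0, X=1, Y=1, W=2) weight 1/44
  (Z=0, X=2, Y=0, W=3) weight 9/176
  (Z=0, X=2, Y=1, W=2) weight 3/176
  (Z=1, X=0, Y=0, W=3) weight 1/72
  (Z=1, X=0, Y=1, W=2) weight 1/72
  … 4 more
Group by W:
  weight(W=2) = 179/1584
  weight(W=3) = 349/1584
Total weight = 179/1584 + 349/1584 = 1/3
P(W=2 | obs) = 179/1584 / 1/3 = 179/528
P(W=3 | obs) = 349/1584 / 1/3 = 349/528

P(W=2) = 179/528, P(W=3) = 349/528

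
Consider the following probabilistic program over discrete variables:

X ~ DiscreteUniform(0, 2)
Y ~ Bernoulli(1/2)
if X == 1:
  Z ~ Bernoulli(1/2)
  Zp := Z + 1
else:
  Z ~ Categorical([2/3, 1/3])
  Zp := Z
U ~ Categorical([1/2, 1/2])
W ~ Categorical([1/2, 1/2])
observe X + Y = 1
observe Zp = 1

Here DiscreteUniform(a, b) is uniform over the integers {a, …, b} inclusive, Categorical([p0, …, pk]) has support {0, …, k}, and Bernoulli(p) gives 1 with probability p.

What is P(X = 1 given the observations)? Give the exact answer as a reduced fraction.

P(X = 1 | obs) = 3/5

Enumerate traces; 8 have nonzero weight after conditioning:
  (X=0, Y=1, Z=1, U=0, W=0) weight 1/72
  (X=0, Y=1, Z=1, U=0, W=1) weight 1/72
  (X=0, Y=1, Z=1, U=1, W=0) weight 1/72
  (X=0, Y=1, Z=1, U=1, W=1) weight 1/72
  (X=1, Y=0, Z=0, U=0, W=0) weight 1/48
  (X=1, Y=0, Z=0, U=0, W=1) weight 1/48
  (X=1, Y=0, Z=0, U=1, W=0) weight 1/48
  (X=1, Y=0, Z=0, U=1, W=1) weight 1/48
Group by X:
  weight(X=0) = 1/18
  weight(X=1) = 1/12
Total weight = 1/18 + 1/12 = 5/36
P(X=0 | obs) = 1/18 / 5/36 = 2/5
P(X=1 | obs) = 1/12 / 5/36 = 3/5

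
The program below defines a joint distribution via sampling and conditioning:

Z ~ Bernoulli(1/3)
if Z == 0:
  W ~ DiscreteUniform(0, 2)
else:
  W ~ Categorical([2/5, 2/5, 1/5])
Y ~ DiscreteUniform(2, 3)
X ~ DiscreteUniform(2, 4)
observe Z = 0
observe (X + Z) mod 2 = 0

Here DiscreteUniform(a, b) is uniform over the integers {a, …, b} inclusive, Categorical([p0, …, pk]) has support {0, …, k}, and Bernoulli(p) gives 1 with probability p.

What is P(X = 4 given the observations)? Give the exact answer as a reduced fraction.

Enumerate traces; 12 have nonzero weight after conditioning:
  (Z=0, W=0, Y=2, X=2) weight 1/27
  (Z=0, W=0, Y=2, X=4) weight 1/27
  (Z=0, W=0, Y=3, X=2) weight 1/27
  (Z=0, W=0, Y=3, X=4) weight 1/27
  (Z=0, W=1, Y=2, X=2) weight 1/27
  (Z=0, W=1, Y=2, X=4) weight 1/27
  (Z=0, W=1, Y=3, X=2) weight 1/27
  (Z=0, W=1, Y=3, X=4) weight 1/27
  … 4 more
Group by X:
  weight(X=2) = 2/9
  weight(X=4) = 2/9
Total weight = 2/9 + 2/9 = 4/9
P(X=2 | obs) = 2/9 / 4/9 = 1/2
P(X=4 | obs) = 2/9 / 4/9 = 1/2

P(X = 4 | obs) = 1/2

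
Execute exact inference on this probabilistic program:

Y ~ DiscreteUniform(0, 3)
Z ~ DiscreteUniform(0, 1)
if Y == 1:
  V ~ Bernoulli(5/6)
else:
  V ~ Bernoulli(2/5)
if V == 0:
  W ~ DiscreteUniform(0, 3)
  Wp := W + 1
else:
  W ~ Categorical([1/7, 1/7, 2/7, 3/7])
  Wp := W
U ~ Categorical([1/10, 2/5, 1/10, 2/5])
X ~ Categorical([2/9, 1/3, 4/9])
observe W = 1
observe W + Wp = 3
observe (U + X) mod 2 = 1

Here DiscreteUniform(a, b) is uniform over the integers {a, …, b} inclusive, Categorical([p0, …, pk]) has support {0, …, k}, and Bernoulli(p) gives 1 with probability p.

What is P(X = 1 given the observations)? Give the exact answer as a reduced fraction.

Enumerate traces; 48 have nonzero weight after conditioning:
  (Y=0, Z=0, V=0, W=1, U=0, X=1) weight 1/1600
  (Y=0, Z=0, V=0, W=1, U=1, X=0) weight 1/600
  (Y=0, Z=0, V=0, W=1, U=1, X=2) weight 1/300
  (Y=0, Z=0, V=0, W=1, U=2, X=1) weight 1/1600
  (Y=0, Z=0, V=0, W=1, U=3, X=0) weight 1/600
  (Y=0, Z=0, V=0, W=1, U=3, X=2) weight 1/300
  (Y=0, Z=1, V=0, W=1, U=0, X=1) weight 1/1600
  (Y=0, Z=1, V=0, W=1, U=1, X=0) weight 1/600
  … 40 more
Group by X:
  weight(X=0) = 59/2700
  weight(X=1) = 59/7200
  weight(X=2) = 59/1350
Total weight = 59/2700 + 59/7200 + 59/1350 = 59/800
P(X=0 | obs) = 59/2700 / 59/800 = 8/27
P(X=1 | obs) = 59/7200 / 59/800 = 1/9
P(X=2 | obs) = 59/1350 / 59/800 = 16/27

P(X = 1 | obs) = 1/9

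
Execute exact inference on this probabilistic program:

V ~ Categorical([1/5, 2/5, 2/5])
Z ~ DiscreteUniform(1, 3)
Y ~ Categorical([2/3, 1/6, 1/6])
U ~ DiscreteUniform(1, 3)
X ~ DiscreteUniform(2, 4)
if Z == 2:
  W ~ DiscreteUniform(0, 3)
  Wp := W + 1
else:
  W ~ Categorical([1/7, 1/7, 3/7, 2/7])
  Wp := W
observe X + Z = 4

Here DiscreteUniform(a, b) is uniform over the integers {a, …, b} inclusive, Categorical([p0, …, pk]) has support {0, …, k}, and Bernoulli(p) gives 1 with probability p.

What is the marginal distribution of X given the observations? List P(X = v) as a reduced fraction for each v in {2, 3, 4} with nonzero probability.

P(X=2) = 1/2, P(X=3) = 1/2

Enumerate traces; 216 have nonzero weight after conditioning:
  (V=0, Z=1, Y=0, U=1, X=3, W=0) weight 2/2835
  (V=0, Z=1, Y=0, U=1, X=3, W=1) weight 2/2835
  (V=0, Z=1, Y=0, U=1, X=3, W=2) weight 2/945
  (V=0, Z=1, Y=0, U=1, X=3, W=3) weight 4/2835
  (V=0, Z=1, Y=0, U=2, X=3, W=0) weight 2/2835
  (V=0, Z=1, Y=0, U=2, X=3, W=1) weight 2/2835
  (V=0, Z=1, Y=0, U=2, X=3, W=2) weight 2/945
  (V=0, Z=1, Y=0, U=2, X=3, W=3) weight 4/2835
  (V=0, Z=2, Y=0, U=1, X=2, W=0) weight 1/810
  … 207 more
Group by X:
  weight(X=2) = 1/9
  weight(X=3) = 1/9
Total weight = 1/9 + 1/9 = 2/9
P(X=2 | obs) = 1/9 / 2/9 = 1/2
P(X=3 | obs) = 1/9 / 2/9 = 1/2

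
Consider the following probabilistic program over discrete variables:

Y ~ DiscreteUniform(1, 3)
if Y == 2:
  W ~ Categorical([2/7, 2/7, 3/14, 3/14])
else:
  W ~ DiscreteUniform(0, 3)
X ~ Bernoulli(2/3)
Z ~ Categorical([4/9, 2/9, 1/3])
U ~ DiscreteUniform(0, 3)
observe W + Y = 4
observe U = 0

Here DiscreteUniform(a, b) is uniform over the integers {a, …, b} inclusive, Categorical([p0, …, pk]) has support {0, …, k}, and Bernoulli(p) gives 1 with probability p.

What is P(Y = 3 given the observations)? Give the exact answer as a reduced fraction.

Enumerate traces; 18 have nonzero weight after conditioning:
  (Y=1, W=3, X=0, Z=0, U=0) weight 1/324
  (Y=1, W=3, X=0, Z=1, U=0) weight 1/648
  (Y=1, W=3, X=0, Z=2, U=0) weight 1/432
  (Y=1, W=3, X=1, Z=0, U=0) weight 1/162
  (Y=1, W=3, X=1, Z=1, U=0) weight 1/324
  (Y=1, W=3, X=1, Z=2, U=0) weight 1/216
  (Y=2, W=2, X=0, Z=0, U=0) weight 1/378
  (Y=2, W=2, X=0, Z=1, U=0) weight 1/756
  (Y=3, W=1, X=0, Z=0, U=0) weight 1/324
  … 9 more
Group by Y:
  weight(Y=1) = 1/48
  weight(Y=2) = 1/56
  weight(Y=3) = 1/48
Total weight = 1/48 + 1/56 + 1/48 = 5/84
P(Y=1 | obs) = 1/48 / 5/84 = 7/20
P(Y=2 | obs) = 1/56 / 5/84 = 3/10
P(Y=3 | obs) = 1/48 / 5/84 = 7/20

P(Y = 3 | obs) = 7/20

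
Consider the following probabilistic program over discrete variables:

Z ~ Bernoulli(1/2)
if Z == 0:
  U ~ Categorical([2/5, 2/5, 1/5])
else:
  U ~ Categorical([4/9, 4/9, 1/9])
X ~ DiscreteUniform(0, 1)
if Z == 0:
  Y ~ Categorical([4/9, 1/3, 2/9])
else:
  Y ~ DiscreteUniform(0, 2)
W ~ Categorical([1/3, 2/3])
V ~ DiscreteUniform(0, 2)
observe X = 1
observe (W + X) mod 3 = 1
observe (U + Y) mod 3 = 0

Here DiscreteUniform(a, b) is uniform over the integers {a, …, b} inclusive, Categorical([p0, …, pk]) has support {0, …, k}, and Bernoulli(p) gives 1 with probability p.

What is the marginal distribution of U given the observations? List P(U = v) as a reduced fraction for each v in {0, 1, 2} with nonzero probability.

Enumerate traces; 18 have nonzero weight after conditioning:
  (Z=0, U=0, X=1, Y=0, W=0, V=0) weight 2/405
  (Z=0, U=0, X=1, Y=0, W=0, V=1) weight 2/405
  (Z=0, U=0, X=1, Y=0, W=0, V=2) weight 2/405
  (Z=0, U=1, X=1, Y=2, W=0, V=0) weight 1/405
  (Z=0, U=1, X=1, Y=2, W=0, V=1) weight 1/405
  (Z=0, U=1, X=1, Y=2, W=0, V=2) weight 1/405
  (Z=0, U=2, X=1, Y=1, W=0, V=0) weight 1/540
  (Z=0, U=2, X=1, Y=1, W=0, V=1) weight 1/540
  … 10 more
Group by U:
  weight(U=0) = 11/405
  weight(U=1) = 8/405
  weight(U=2) = 7/810
Total weight = 11/405 + 8/405 + 7/810 = 1/18
P(U=0 | obs) = 11/405 / 1/18 = 22/45
P(U=1 | obs) = 8/405 / 1/18 = 16/45
P(U=2 | obs) = 7/810 / 1/18 = 7/45

P(U=0) = 22/45, P(U=1) = 16/45, P(U=2) = 7/45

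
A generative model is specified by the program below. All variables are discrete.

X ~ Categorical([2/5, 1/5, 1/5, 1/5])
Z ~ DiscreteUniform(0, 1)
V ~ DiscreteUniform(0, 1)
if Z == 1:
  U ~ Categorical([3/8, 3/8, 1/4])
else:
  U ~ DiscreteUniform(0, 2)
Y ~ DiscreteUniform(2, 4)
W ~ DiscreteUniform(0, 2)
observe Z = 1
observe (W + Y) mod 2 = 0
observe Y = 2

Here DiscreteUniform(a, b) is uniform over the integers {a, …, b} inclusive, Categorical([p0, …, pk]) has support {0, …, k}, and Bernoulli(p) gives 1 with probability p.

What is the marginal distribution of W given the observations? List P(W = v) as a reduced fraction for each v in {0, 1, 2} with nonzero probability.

Enumerate traces; 48 have nonzero weight after conditioning:
  (X=0, Z=1, V=0, U=0, Y=2, W=0) weight 1/240
  (X=0, Z=1, V=0, U=0, Y=2, W=2) weight 1/240
  (X=0, Z=1, V=0, U=1, Y=2, W=0) weight 1/240
  (X=0, Z=1, V=0, U=1, Y=2, W=2) weight 1/240
  (X=0, Z=1, V=0, U=2, Y=2, W=0) weight 1/360
  (X=0, Z=1, V=0, U=2, Y=2, W=2) weight 1/360
  (X=0, Z=1, V=1, U=0, Y=2, W=0) weight 1/240
  (X=0, Z=1, V=1, U=0, Y=2, W=2) weight 1/240
  … 40 more
Group by W:
  weight(W=0) = 1/18
  weight(W=2) = 1/18
Total weight = 1/18 + 1/18 = 1/9
P(W=0 | obs) = 1/18 / 1/9 = 1/2
P(W=2 | obs) = 1/18 / 1/9 = 1/2

P(W=0) = 1/2, P(W=2) = 1/2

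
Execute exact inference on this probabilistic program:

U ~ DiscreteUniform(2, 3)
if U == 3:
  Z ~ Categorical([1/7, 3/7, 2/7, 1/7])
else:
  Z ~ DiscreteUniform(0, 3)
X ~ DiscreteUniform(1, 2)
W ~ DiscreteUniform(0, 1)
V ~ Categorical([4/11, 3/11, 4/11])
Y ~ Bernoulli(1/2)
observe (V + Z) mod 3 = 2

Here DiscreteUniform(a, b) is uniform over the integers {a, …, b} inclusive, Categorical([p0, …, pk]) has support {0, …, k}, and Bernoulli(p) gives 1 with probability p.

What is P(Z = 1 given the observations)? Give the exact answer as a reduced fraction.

P(Z = 1 | obs) = 57/205

Enumerate traces; 64 have nonzero weight after conditioning:
  (U=2, Z=0, X=1, W=0, V=2, Y=0) weight 1/176
  (U=2, Z=0, X=1, W=0, V=2, Y=1) weight 1/176
  (U=2, Z=0, X=1, W=1, V=2, Y=0) weight 1/176
  (U=2, Z=0, X=1, W=1, V=2, Y=1) weight 1/176
  (U=2, Z=0, X=2, W=0, V=2, Y=0) weight 1/176
  (U=2, Z=0, X=2, W=0, V=2, Y=1) weight 1/176
  (U=2, Z=0, X=2, W=1, V=2, Y=0) weight 1/176
  (U=2, Z=0, X=2, W=1, V=2, Y=1) weight 1/176
  (U=2, Z=1, X=1, W=0, V=1, Y=0) weight 3/704
  (U=2, Z=2, X=1, W=0, V=0, Y=0) weight 1/176
  … 54 more
Group by Z:
  weight(Z=0) = 1/14
  weight(Z=1) = 57/616
  weight(Z=2) = 15/154
  weight(Z=3) = 1/14
Total weight = 1/14 + 57/616 + 15/154 + 1/14 = 205/616
P(Z=0 | obs) = 1/14 / 205/616 = 44/205
P(Z=1 | obs) = 57/616 / 205/616 = 57/205
P(Z=2 | obs) = 15/154 / 205/616 = 12/41
P(Z=3 | obs) = 1/14 / 205/616 = 44/205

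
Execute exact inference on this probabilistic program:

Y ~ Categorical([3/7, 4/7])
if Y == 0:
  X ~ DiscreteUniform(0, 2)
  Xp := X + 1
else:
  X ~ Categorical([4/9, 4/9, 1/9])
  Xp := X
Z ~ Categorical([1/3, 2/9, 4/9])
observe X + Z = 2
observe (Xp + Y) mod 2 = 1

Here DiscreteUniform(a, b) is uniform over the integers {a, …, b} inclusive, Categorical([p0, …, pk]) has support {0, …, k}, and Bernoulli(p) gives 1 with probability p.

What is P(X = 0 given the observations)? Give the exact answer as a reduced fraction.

Enumerate traces; 4 have nonzero weight after conditioning:
  (Y=0, X=0, Z=2) weight 4/63
  (Y=0, X=2, Z=0) weight 1/21
  (Y=1, X=0, Z=2) weight 64/567
  (Y=1, X=2, Z=0) weight 4/189
Group by X:
  weight(X=0) = 100/567
  weight(X=2) = 13/189
Total weight = 100/567 + 13/189 = 139/567
P(X=0 | obs) = 100/567 / 139/567 = 100/139
P(X=2 | obs) = 13/189 / 139/567 = 39/139

P(X = 0 | obs) = 100/139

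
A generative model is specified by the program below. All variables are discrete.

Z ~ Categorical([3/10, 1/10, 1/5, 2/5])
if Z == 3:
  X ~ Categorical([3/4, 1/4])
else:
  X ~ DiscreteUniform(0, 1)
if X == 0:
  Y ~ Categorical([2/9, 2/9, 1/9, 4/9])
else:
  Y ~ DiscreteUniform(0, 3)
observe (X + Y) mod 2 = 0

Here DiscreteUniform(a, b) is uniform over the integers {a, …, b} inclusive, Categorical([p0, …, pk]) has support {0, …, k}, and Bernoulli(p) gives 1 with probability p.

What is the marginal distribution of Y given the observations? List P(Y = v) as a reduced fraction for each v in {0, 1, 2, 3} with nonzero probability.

Enumerate traces; 16 have nonzero weight after conditioning:
  (Z=0, X=0, Y=0) weight 1/30
  (Z=0, X=0, Y=2) weight 1/60
  (Z=0, X=1, Y=1) weight 3/80
  (Z=0, X=1, Y=3) weight 3/80
  (Z=1, X=0, Y=0) weight 1/90
  (Z=1, X=0, Y=2) weight 1/180
  (Z=1, X=1, Y=1) weight 1/80
  (Z=1, X=1, Y=3) weight 1/80
  … 8 more
Group by Y:
  weight(Y=0) = 2/15
  weight(Y=1) = 1/10
  weight(Y=2) = 1/15
  weight(Y=3) = 1/10
Total weight = 2/15 + 1/10 + 1/15 + 1/10 = 2/5
P(Y=0 | obs) = 2/15 / 2/5 = 1/3
P(Y=1 | obs) = 1/10 / 2/5 = 1/4
P(Y=2 | obs) = 1/15 / 2/5 = 1/6
P(Y=3 | obs) = 1/10 / 2/5 = 1/4

P(Y=0) = 1/3, P(Y=1) = 1/4, P(Y=2) = 1/6, P(Y=3) = 1/4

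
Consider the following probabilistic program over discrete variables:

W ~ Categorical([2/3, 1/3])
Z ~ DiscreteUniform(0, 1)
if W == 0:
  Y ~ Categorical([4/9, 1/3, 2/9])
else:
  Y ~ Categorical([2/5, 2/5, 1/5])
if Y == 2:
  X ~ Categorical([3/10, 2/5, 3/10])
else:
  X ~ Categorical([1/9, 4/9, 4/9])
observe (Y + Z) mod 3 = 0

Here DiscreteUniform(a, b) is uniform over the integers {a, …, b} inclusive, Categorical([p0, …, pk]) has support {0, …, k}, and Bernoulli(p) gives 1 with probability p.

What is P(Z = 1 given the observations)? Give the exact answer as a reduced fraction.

P(Z = 1 | obs) = 1/3

Enumerate traces; 12 have nonzero weight after conditioning:
  (W=0, Z=0, Y=0, X=0) weight 4/243
  (W=0, Z=0, Y=0, X=1) weight 16/243
  (W=0, Z=0, Y=0, X=2) weight 16/243
  (W=0, Z=1, Y=2, X=0) weight 1/45
  (W=0, Z=1, Y=2, X=1) weight 4/135
  (W=0, Z=1, Y=2, X=2) weight 1/45
  (W=1, Z=0, Y=0, X=0) weight 1/135
  (W=1, Z=0, Y=0, X=1) weight 4/135
  … 4 more
Group by Z:
  weight(Z=0) = 29/135
  weight(Z=1) = 29/270
Total weight = 29/135 + 29/270 = 29/90
P(Z=0 | obs) = 29/135 / 29/90 = 2/3
P(Z=1 | obs) = 29/270 / 29/90 = 1/3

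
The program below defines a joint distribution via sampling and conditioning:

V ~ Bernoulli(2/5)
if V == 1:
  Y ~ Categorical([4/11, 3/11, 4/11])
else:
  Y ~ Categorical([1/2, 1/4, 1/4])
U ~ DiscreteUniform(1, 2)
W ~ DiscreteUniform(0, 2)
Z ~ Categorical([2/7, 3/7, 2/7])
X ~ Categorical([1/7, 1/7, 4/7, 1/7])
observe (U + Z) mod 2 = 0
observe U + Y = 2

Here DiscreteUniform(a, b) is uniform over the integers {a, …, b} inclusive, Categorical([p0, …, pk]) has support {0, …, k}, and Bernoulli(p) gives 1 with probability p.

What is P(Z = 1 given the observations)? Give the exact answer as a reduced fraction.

P(Z = 1 | obs) = 171/563

Enumerate traces; 72 have nonzero weight after conditioning:
  (V=0, Y=0, U=2, W=0, Z=0, X=0) weight 1/490
  (V=0, Y=0, U=2, W=0, Z=0, X=1) weight 1/490
  (V=0, Y=0, U=2, W=0, Z=0, X=2) weight 2/245
  (V=0, Y=0, U=2, W=0, Z=0, X=3) weight 1/490
  (V=0, Y=0, U=2, W=0, Z=2, X=0) weight 1/490
  (V=0, Y=0, U=2, W=0, Z=2, X=1) weight 1/490
  (V=0, Y=0, U=2, W=0, Z=2, X=2) weight 2/245
  (V=0, Y=0, U=2, W=0, Z=2, X=3) weight 1/490
  (V=0, Y=1, U=1, W=0, Z=1, X=0) weight 3/1960
  … 63 more
Group by Z:
  weight(Z=0) = 7/110
  weight(Z=1) = 171/3080
  weight(Z=2) = 7/110
Total weight = 7/110 + 171/3080 + 7/110 = 563/3080
P(Z=0 | obs) = 7/110 / 563/3080 = 196/563
P(Z=1 | obs) = 171/3080 / 563/3080 = 171/563
P(Z=2 | obs) = 7/110 / 563/3080 = 196/563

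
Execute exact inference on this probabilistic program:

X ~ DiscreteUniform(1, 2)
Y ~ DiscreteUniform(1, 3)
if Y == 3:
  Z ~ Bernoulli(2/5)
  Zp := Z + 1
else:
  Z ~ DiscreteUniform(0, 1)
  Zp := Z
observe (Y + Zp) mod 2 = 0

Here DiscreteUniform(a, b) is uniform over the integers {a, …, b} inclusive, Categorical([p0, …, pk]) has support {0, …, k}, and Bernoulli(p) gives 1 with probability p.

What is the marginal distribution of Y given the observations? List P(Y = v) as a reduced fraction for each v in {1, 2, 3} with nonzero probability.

Enumerate traces; 6 have nonzero weight after conditioning:
  (X=1, Y=1, Z=1) weight 1/12
  (X=1, Y=2, Z=0) weight 1/12
  (X=1, Y=3, Z=0) weight 1/10
  (X=2, Y=1, Z=1) weight 1/12
  (X=2, Y=2, Z=0) weight 1/12
  (X=2, Y=3, Z=0) weight 1/10
Group by Y:
  weight(Y=1) = 1/6
  weight(Y=2) = 1/6
  weight(Y=3) = 1/5
Total weight = 1/6 + 1/6 + 1/5 = 8/15
P(Y=1 | obs) = 1/6 / 8/15 = 5/16
P(Y=2 | obs) = 1/6 / 8/15 = 5/16
P(Y=3 | obs) = 1/5 / 8/15 = 3/8

P(Y=1) = 5/16, P(Y=2) = 5/16, P(Y=3) = 3/8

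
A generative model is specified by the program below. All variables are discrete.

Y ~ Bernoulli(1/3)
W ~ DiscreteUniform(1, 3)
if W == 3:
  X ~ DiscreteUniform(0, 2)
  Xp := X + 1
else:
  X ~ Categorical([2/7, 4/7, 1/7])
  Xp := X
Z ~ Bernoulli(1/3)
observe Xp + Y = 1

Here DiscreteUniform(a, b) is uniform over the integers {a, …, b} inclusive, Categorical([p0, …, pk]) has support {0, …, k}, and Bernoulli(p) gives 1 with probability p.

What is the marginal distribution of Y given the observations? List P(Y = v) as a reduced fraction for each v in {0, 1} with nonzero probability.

P(Y=0) = 31/37, P(Y=1) = 6/37

Enumerate traces; 10 have nonzero weight after conditioning:
  (Y=0, W=1, X=1, Z=0) weight 16/189
  (Y=0, W=1, X=1, Z=1) weight 8/189
  (Y=0, W=2, X=1, Z=0) weight 16/189
  (Y=0, W=2, X=1, Z=1) weight 8/189
  (Y=0, W=3, X=0, Z=0) weight 4/81
  (Y=0, W=3, X=0, Z=1) weight 2/81
  (Y=1, W=1, X=0, Z=0) weight 4/189
  (Y=1, W=1, X=0, Z=1) weight 2/189
  … 2 more
Group by Y:
  weight(Y=0) = 62/189
  weight(Y=1) = 4/63
Total weight = 62/189 + 4/63 = 74/189
P(Y=0 | obs) = 62/189 / 74/189 = 31/37
P(Y=1 | obs) = 4/63 / 74/189 = 6/37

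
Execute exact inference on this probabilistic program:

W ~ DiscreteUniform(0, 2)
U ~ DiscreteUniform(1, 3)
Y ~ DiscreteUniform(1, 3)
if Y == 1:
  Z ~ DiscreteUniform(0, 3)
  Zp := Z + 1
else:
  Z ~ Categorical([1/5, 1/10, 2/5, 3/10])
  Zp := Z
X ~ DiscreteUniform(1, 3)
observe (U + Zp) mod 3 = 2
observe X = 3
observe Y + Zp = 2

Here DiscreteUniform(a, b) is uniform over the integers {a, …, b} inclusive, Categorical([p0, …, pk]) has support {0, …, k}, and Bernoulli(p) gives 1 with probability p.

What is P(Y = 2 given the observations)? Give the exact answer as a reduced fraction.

P(Y = 2 | obs) = 4/9

Enumerate traces; 6 have nonzero weight after conditioning:
  (W=0, U=1, Y=1, Z=0, X=3) weight 1/324
  (W=0, U=2, Y=2, Z=0, X=3) weight 1/405
  (W=1, U=1, Y=1, Z=0, X=3) weight 1/324
  (W=1, U=2, Y=2, Z=0, X=3) weight 1/405
  (W=2, U=1, Y=1, Z=0, X=3) weight 1/324
  (W=2, U=2, Y=2, Z=0, X=3) weight 1/405
Group by Y:
  weight(Y=1) = 1/108
  weight(Y=2) = 1/135
Total weight = 1/108 + 1/135 = 1/60
P(Y=1 | obs) = 1/108 / 1/60 = 5/9
P(Y=2 | obs) = 1/135 / 1/60 = 4/9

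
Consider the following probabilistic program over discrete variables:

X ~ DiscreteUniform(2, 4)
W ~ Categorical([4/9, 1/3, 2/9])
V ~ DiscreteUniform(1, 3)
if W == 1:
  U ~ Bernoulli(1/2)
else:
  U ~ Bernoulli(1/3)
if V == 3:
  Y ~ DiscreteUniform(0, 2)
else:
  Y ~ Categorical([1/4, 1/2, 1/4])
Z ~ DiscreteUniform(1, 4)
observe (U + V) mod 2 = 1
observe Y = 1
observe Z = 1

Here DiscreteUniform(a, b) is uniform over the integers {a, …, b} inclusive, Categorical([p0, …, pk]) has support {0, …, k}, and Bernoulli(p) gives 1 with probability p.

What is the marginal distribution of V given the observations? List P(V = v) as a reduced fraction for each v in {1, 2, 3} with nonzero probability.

P(V=1) = 33/76, P(V=2) = 21/76, P(V=3) = 11/38

Enumerate traces; 27 have nonzero weight after conditioning:
  (X=2, W=0, V=1, U=0, Y=1, Z=1) weight 1/243
  (X=2, W=0, V=2, U=1, Y=1, Z=1) weight 1/486
  (X=2, W=0, V=3, U=0, Y=1, Z=1) weight 2/729
  (X=2, W=1, V=1, U=0, Y=1, Z=1) weight 1/432
  (X=2, W=1, V=2, U=1, Y=1, Z=1) weight 1/432
  (X=2, W=1, V=3, U=0, Y=1, Z=1) weight 1/648
  (X=2, W=2, V=1, U=0, Y=1, Z=1) weight 1/486
  (X=2, W=2, V=2, U=1, Y=1, Z=1) weight 1/972
  … 19 more
Group by V:
  weight(V=1) = 11/432
  weight(V=2) = 7/432
  weight(V=3) = 11/648
Total weight = 11/432 + 7/432 + 11/648 = 19/324
P(V=1 | obs) = 11/432 / 19/324 = 33/76
P(V=2 | obs) = 7/432 / 19/324 = 21/76
P(V=3 | obs) = 11/648 / 19/324 = 11/38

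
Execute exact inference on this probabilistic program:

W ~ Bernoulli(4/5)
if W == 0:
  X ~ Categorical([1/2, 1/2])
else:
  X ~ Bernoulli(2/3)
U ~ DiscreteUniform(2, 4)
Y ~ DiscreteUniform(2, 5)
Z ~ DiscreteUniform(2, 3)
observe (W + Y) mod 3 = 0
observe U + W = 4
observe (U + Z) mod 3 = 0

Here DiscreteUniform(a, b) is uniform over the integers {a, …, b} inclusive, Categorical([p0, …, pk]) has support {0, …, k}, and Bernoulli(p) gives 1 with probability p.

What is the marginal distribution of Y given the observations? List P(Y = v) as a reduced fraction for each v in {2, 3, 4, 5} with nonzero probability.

Enumerate traces; 6 have nonzero weight after conditioning:
  (W=0, X=0, U=4, Y=3, Z=2) weight 1/240
  (W=0, X=1, U=4, Y=3, Z=2) weight 1/240
  (W=1, X=0, U=3, Y=2, Z=3) weight 1/90
  (W=1, X=0, U=3, Y=5, Z=3) weight 1/90
  (W=1, X=1, U=3, Y=2, Z=3) weight 1/45
  (W=1, X=1, U=3, Y=5, Z=3) weight 1/45
Group by Y:
  weight(Y=2) = 1/30
  weight(Y=3) = 1/120
  weight(Y=5) = 1/30
Total weight = 1/30 + 1/120 + 1/30 = 3/40
P(Y=2 | obs) = 1/30 / 3/40 = 4/9
P(Y=3 | obs) = 1/120 / 3/40 = 1/9
P(Y=5 | obs) = 1/30 / 3/40 = 4/9

P(Y=2) = 4/9, P(Y=3) = 1/9, P(Y=5) = 4/9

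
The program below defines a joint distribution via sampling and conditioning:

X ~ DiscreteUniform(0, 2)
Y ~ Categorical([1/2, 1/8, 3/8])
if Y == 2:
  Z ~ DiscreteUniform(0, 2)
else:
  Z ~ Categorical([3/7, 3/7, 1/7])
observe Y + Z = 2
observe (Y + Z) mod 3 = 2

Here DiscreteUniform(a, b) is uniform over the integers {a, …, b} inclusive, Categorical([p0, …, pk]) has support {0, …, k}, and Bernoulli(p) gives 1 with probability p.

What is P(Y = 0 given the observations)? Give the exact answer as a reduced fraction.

Enumerate traces; 9 have nonzero weight after conditioning:
  (X=0, Y=0, Z=2) weight 1/42
  (X=0, Y=1, Z=1) weight 1/56
  (X=0, Y=2, Z=0) weight 1/24
  (X=1, Y=0, Z=2) weight 1/42
  (X=1, Y=1, Z=1) weight 1/56
  (X=1, Y=2, Z=0) weight 1/24
  (X=2, Y=0, Z=2) weight 1/42
  (X=2, Y=1, Z=1) weight 1/56
  … 1 more
Group by Y:
  weight(Y=0) = 1/14
  weight(Y=1) = 3/56
  weight(Y=2) = 1/8
Total weight = 1/14 + 3/56 + 1/8 = 1/4
P(Y=0 | obs) = 1/14 / 1/4 = 2/7
P(Y=1 | obs) = 3/56 / 1/4 = 3/14
P(Y=2 | obs) = 1/8 / 1/4 = 1/2

P(Y = 0 | obs) = 2/7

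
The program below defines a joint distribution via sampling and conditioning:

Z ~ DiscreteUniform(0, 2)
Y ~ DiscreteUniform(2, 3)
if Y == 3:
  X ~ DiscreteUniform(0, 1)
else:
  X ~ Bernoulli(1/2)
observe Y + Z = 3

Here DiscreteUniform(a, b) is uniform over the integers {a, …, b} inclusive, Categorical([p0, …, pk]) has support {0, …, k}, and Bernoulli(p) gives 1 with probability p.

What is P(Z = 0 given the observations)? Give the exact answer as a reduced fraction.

P(Z = 0 | obs) = 1/2

Enumerate traces; 4 have nonzero weight after conditioning:
  (Z=0, Y=3, X=0) weight 1/12
  (Z=0, Y=3, X=1) weight 1/12
  (Z=1, Y=2, X=0) weight 1/12
  (Z=1, Y=2, X=1) weight 1/12
Group by Z:
  weight(Z=0) = 1/6
  weight(Z=1) = 1/6
Total weight = 1/6 + 1/6 = 1/3
P(Z=0 | obs) = 1/6 / 1/3 = 1/2
P(Z=1 | obs) = 1/6 / 1/3 = 1/2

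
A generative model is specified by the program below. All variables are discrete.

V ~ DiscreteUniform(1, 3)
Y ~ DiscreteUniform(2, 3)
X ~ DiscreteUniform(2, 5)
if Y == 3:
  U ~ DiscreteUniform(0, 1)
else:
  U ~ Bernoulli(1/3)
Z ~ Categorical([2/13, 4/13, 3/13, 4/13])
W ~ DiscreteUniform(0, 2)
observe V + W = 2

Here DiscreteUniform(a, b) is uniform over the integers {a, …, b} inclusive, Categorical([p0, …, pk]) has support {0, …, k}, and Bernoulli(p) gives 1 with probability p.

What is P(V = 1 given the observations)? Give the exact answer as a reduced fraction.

Enumerate traces; 128 have nonzero weight after conditioning:
  (V=1, Y=2, X=2, U=0, Z=0, W=1) weight 1/702
  (V=1, Y=2, X=2, U=0, Z=1, W=1) weight 1/351
  (V=1, Y=2, X=2, U=0, Z=2, W=1) weight 1/468
  (V=1, Y=2, X=2, U=0, Z=3, W=1) weight 1/351
  (V=1, Y=2, X=2, U=1, Z=0, W=1) weight 1/1404
  (V=1, Y=2, X=2, U=1, Z=1, W=1) weight 1/702
  (V=1, Y=2, X=2, U=1, Z=2, W=1) weight 1/936
  (V=1, Y=2, X=2, U=1, Z=3, W=1) weight 1/702
  (V=2, Y=2, X=2, U=0, Z=0, W=0) weight 1/702
  … 119 more
Group by V:
  weight(V=1) = 1/9
  weight(V=2) = 1/9
Total weight = 1/9 + 1/9 = 2/9
P(V=1 | obs) = 1/9 / 2/9 = 1/2
P(V=2 | obs) = 1/9 / 2/9 = 1/2

P(V = 1 | obs) = 1/2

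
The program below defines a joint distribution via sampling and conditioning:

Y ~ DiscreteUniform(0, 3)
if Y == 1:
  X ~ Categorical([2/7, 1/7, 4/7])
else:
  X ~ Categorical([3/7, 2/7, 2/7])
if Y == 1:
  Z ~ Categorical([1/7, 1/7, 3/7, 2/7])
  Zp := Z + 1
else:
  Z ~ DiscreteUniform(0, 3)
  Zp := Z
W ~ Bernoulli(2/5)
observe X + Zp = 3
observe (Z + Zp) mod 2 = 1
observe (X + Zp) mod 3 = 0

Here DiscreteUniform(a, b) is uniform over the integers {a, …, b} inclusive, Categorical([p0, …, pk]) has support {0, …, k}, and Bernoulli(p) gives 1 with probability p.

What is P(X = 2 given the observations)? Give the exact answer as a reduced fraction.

P(X = 2 | obs) = 4/11

Enumerate traces; 6 have nonzero weight after conditioning:
  (Y=1, X=0, Z=2, W=0) weight 9/490
  (Y=1, X=0, Z=2, W=1) weight 3/245
  (Y=1, X=1, Z=1, W=0) weight 3/980
  (Y=1, X=1, Z=1, W=1) weight 1/490
  (Y=1, X=2, Z=0, W=0) weight 3/245
  (Y=1, X=2, Z=0, W=1) weight 2/245
Group by X:
  weight(X=0) = 3/98
  weight(X=1) = 1/196
  weight(X=2) = 1/49
Total weight = 3/98 + 1/196 + 1/49 = 11/196
P(X=0 | obs) = 3/98 / 11/196 = 6/11
P(X=1 | obs) = 1/196 / 11/196 = 1/11
P(X=2 | obs) = 1/49 / 11/196 = 4/11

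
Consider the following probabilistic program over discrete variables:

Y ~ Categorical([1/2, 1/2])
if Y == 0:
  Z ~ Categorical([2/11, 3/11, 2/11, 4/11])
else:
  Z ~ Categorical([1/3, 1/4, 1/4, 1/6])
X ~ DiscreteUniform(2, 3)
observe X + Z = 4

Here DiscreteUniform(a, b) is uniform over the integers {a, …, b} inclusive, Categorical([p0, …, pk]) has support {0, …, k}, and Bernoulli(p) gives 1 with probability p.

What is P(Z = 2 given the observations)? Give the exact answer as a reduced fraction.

P(Z = 2 | obs) = 19/42

Enumerate traces; 4 have nonzero weight after conditioning:
  (Y=0, Z=1, X=3) weight 3/44
  (Y=0, Z=2, X=2) weight 1/22
  (Y=1, Z=1, X=3) weight 1/16
  (Y=1, Z=2, X=2) weight 1/16
Group by Z:
  weight(Z=1) = 23/176
  weight(Z=2) = 19/176
Total weight = 23/176 + 19/176 = 21/88
P(Z=1 | obs) = 23/176 / 21/88 = 23/42
P(Z=2 | obs) = 19/176 / 21/88 = 19/42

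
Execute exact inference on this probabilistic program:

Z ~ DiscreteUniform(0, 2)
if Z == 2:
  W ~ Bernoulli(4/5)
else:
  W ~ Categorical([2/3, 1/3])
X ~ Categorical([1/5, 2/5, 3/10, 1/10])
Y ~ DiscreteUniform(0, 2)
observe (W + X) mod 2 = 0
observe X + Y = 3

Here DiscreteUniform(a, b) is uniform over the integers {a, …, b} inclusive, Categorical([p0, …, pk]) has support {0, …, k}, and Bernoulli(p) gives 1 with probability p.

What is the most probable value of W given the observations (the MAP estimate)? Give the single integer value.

argmax_v P(W = v | obs) = 1

Enumerate traces; 9 have nonzero weight after conditioning:
  (Z=0, W=0, X=2, Y=1) weight 1/45
  (Z=0, W=1, X=1, Y=2) weight 2/135
  (Z=0, W=1, X=3, Y=0) weight 1/270
  (Z=1, W=0, X=2, Y=1) weight 1/45
  (Z=1, W=1, X=1, Y=2) weight 2/135
  (Z=1, W=1, X=3, Y=0) weight 1/270
  (Z=2, W=0, X=2, Y=1) weight 1/150
  (Z=2, W=1, X=1, Y=2) weight 8/225
  … 1 more
Group by W:
  weight(W=0) = 23/450
  weight(W=1) = 11/135
Total weight = 23/450 + 11/135 = 179/1350
P(W=0 | obs) = 23/450 / 179/1350 = 69/179
P(W=1 | obs) = 11/135 / 179/1350 = 110/179
argmax = 1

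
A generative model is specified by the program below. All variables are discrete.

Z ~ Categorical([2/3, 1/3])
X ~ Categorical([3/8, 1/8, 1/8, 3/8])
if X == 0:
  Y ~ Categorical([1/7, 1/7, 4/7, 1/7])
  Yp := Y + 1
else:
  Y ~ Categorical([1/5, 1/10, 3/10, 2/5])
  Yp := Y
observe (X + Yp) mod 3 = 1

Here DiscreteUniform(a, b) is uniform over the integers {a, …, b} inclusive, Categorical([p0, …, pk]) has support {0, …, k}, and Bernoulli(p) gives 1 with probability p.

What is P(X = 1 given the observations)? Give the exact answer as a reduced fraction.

Enumerate traces; 12 have nonzero weight after conditioning:
  (Z=0, X=0, Y=0) weight 1/28
  (Z=0, X=0, Y=3) weight 1/28
  (Z=0, X=1, Y=0) weight 1/60
  (Z=0, X=1, Y=3) weight 1/30
  (Z=0, X=2, Y=2) weight 1/40
  (Z=0, X=3, Y=1) weight 1/40
  (Z=1, X=0, Y=0) weight 1/56
  (Z=1, X=0, Y=3) weight 1/56
  … 4 more
Group by X:
  weight(X=0) = 3/28
  weight(X=1) = 3/40
  weight(X=2) = 3/80
  weight(X=3) = 3/80
Total weight = 3/28 + 3/40 + 3/80 + 3/80 = 9/35
P(X=0 | obs) = 3/28 / 9/35 = 5/12
P(X=1 | obs) = 3/40 / 9/35 = 7/24
P(X=2 | obs) = 3/80 / 9/35 = 7/48
P(X=3 | obs) = 3/80 / 9/35 = 7/48

P(X = 1 | obs) = 7/24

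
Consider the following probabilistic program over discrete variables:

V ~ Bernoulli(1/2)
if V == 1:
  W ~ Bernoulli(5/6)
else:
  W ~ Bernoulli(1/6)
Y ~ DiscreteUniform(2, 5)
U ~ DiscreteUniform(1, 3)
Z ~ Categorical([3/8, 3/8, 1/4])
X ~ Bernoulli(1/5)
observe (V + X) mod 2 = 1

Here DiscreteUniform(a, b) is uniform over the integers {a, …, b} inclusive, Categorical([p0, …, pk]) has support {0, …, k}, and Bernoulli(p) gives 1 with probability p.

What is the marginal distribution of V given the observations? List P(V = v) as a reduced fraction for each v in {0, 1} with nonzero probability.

P(V=0) = 1/5, P(V=1) = 4/5

Enumerate traces; 144 have nonzero weight after conditioning:
  (V=0, W=0, Y=2, U=1, Z=0, X=1) weight 1/384
  (V=0, W=0, Y=2, U=1, Z=1, X=1) weight 1/384
  (V=0, W=0, Y=2, U=1, Z=2, X=1) weight 1/576
  (V=0, W=0, Y=2, U=2, Z=0, X=1) weight 1/384
  (V=0, W=0, Y=2, U=2, Z=1, X=1) weight 1/384
  (V=0, W=0, Y=2, U=2, Z=2, X=1) weight 1/576
  (V=0, W=0, Y=2, U=3, Z=0, X=1) weight 1/384
  (V=0, W=0, Y=2, U=3, Z=1, X=1) weight 1/384
  (V=1, W=0, Y=2, U=1, Z=0, X=0) weight 1/480
  … 135 more
Group by V:
  weight(V=0) = 1/10
  weight(V=1) = 2/5
Total weight = 1/10 + 2/5 = 1/2
P(V=0 | obs) = 1/10 / 1/2 = 1/5
P(V=1 | obs) = 2/5 / 1/2 = 4/5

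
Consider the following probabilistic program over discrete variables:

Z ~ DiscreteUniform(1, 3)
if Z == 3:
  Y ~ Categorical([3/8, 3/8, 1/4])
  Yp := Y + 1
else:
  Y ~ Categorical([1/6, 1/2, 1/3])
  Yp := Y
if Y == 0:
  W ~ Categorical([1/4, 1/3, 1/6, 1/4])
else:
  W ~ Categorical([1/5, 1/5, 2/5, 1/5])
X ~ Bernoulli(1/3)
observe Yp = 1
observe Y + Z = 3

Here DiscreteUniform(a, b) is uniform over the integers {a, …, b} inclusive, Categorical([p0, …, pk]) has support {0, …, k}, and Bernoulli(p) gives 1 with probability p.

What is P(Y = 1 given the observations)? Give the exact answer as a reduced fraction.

P(Y = 1 | obs) = 4/7

Enumerate traces; 16 have nonzero weight after conditioning:
  (Z=2, Y=1, W=0, X=0) weight 1/45
  (Z=2, Y=1, W=0, X=1) weight 1/90
  (Z=2, Y=1, W=1, X=0) weight 1/45
  (Z=2, Y=1, W=1, X=1) weight 1/90
  (Z=2, Y=1, W=2, X=0) weight 2/45
  (Z=2, Y=1, W=2, X=1) weight 1/45
  (Z=2, Y=1, W=3, X=0) weight 1/45
  (Z=2, Y=1, W=3, X=1) weight 1/90
  (Z=3, Y=0, W=0, X=0) weight 1/48
  … 7 more
Group by Y:
  weight(Y=0) = 1/8
  weight(Y=1) = 1/6
Total weight = 1/8 + 1/6 = 7/24
P(Y=0 | obs) = 1/8 / 7/24 = 3/7
P(Y=1 | obs) = 1/6 / 7/24 = 4/7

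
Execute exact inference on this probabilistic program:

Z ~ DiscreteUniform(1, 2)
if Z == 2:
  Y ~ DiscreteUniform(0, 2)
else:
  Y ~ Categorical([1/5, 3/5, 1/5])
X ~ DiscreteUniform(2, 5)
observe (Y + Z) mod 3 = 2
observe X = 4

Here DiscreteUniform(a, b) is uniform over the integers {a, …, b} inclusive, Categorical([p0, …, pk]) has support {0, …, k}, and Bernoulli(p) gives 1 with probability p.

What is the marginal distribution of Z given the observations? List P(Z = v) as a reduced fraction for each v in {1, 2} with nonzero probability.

Enumerate traces; 2 have nonzero weight after conditioning:
  (Z=1, Y=1, X=4) weight 3/40
  (Z=2, Y=0, X=4) weight 1/24
Group by Z:
  weight(Z=1) = 3/40
  weight(Z=2) = 1/24
Total weight = 3/40 + 1/24 = 7/60
P(Z=1 | obs) = 3/40 / 7/60 = 9/14
P(Z=2 | obs) = 1/24 / 7/60 = 5/14

P(Z=1) = 9/14, P(Z=2) = 5/14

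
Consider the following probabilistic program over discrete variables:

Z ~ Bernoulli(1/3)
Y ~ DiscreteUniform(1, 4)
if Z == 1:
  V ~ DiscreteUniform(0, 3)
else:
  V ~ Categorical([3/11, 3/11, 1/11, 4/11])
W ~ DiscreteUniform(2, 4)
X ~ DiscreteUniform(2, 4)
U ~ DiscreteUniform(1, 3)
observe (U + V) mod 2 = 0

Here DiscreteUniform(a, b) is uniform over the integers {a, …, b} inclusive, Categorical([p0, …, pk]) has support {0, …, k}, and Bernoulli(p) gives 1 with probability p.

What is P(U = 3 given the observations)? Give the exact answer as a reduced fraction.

P(U = 3 | obs) = 13/35

Enumerate traces; 432 have nonzero weight after conditioning:
  (Z=0, Y=1, V=0, W=2, X=2, U=2) weight 1/594
  (Z=0, Y=1, V=0, W=2, X=3, U=2) weight 1/594
  (Z=0, Y=1, V=0, W=2, X=4, U=2) weight 1/594
  (Z=0, Y=1, V=0, W=3, X=2, U=2) weight 1/594
  (Z=0, Y=1, V=0, W=3, X=3, U=2) weight 1/594
  (Z=0, Y=1, V=0, W=3, X=4, U=2) weight 1/594
  (Z=0, Y=1, V=0, W=4, X=2, U=2) weight 1/594
  (Z=0, Y=1, V=0, W=4, X=3, U=2) weight 1/594
  (Z=0, Y=1, V=1, W=2, X=2, U=1) weight 1/594
  (Z=0, Y=1, V=1, W=2, X=2, U=3) weight 1/594
  … 422 more
Group by U:
  weight(U=1) = 13/66
  weight(U=2) = 3/22
  weight(U=3) = 13/66
Total weight = 13/66 + 3/22 + 13/66 = 35/66
P(U=1 | obs) = 13/66 / 35/66 = 13/35
P(U=2 | obs) = 3/22 / 35/66 = 9/35
P(U=3 | obs) = 13/66 / 35/66 = 13/35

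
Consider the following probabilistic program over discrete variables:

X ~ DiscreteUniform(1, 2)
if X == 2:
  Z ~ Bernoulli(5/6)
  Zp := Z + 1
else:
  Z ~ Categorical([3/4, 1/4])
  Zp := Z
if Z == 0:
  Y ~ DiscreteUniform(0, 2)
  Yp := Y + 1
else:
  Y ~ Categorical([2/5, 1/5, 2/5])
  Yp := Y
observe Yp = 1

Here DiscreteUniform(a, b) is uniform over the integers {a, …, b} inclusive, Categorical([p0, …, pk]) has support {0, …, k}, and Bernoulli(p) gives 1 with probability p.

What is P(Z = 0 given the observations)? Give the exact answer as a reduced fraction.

P(Z = 0 | obs) = 55/94

Enumerate traces; 4 have nonzero weight after conditioning:
  (X=1, Z=0, Y=0) weight 1/8
  (X=1, Z=1, Y=1) weight 1/40
  (X=2, Z=0, Y=0) weight 1/36
  (X=2, Z=1, Y=1) weight 1/12
Group by Z:
  weight(Z=0) = 11/72
  weight(Z=1) = 13/120
Total weight = 11/72 + 13/120 = 47/180
P(Z=0 | obs) = 11/72 / 47/180 = 55/94
P(Z=1 | obs) = 13/120 / 47/180 = 39/94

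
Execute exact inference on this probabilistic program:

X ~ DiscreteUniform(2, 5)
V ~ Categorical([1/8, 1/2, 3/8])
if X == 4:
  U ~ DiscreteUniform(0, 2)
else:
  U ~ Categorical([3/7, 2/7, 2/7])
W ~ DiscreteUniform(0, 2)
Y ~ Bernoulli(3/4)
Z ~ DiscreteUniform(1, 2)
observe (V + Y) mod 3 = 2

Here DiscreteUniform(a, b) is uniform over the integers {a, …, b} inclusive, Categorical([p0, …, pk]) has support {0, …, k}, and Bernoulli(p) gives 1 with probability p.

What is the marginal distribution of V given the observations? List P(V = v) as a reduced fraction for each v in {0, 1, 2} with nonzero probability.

P(V=1) = 4/5, P(V=2) = 1/5

Enumerate traces; 144 have nonzero weight after conditioning:
  (X=2, V=1, U=0, W=0, Y=1, Z=1) weight 3/448
  (X=2, V=1, U=0, W=0, Y=1, Z=2) weight 3/448
  (X=2, V=1, U=0, W=1, Y=1, Z=1) weight 3/448
  (X=2, V=1, U=0, W=1, Y=1, Z=2) weight 3/448
  (X=2, V=1, U=0, W=2, Y=1, Z=1) weight 3/448
  (X=2, V=1, U=0, W=2, Y=1, Z=2) weight 3/448
  (X=2, V=1, U=1, W=0, Y=1, Z=1) weight 1/224
  (X=2, V=1, U=1, W=0, Y=1, Z=2) weight 1/224
  (X=2, V=2, U=0, W=0, Y=0, Z=1) weight 3/1792
  … 135 more
Group by V:
  weight(V=1) = 3/8
  weight(V=2) = 3/32
Total weight = 3/8 + 3/32 = 15/32
P(V=1 | obs) = 3/8 / 15/32 = 4/5
P(V=2 | obs) = 3/32 / 15/32 = 1/5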